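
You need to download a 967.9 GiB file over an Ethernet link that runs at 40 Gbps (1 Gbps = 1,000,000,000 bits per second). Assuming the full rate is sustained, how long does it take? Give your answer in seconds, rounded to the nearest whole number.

967.9 GiB = 1,039,274,711,449.6 bytes = 8,314,197,691,596.8 bits
40 Gbps = 40,000,000,000 bits/s
time = 8,314,197,691,596.8 / 40,000,000,000 = 208 s

208 seconds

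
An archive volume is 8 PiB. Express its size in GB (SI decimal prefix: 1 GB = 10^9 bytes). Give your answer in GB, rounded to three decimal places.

8 PiB × 1,125,899,906,842,624 bytes/PiB = 9,007,199,254,740,992 bytes
1 GB = 10^9 bytes = 1,000,000,000 bytes
9,007,199,254,740,992 / 1,000,000,000 = 9,007,199.255 GB

9,007,199.255 GB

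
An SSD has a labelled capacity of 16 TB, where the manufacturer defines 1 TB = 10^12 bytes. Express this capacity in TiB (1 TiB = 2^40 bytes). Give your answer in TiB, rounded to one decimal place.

16 TB × 1,000,000,000,000 bytes/TB = 16,000,000,000,000 bytes
1 TiB = 1,099,511,627,776 bytes
16,000,000,000,000 / 1,099,511,627,776 = 14.6 TiB

14.6 TiB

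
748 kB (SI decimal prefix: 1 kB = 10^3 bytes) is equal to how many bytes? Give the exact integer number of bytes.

748,000 bytes

748 × 1,000 = 748,000 bytes  (1 kB = 10^3 bytes)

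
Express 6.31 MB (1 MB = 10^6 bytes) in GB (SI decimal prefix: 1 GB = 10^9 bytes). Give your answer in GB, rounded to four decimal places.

6.31 MB × 1,000,000 bytes/MB = 6,310,000 bytes
1 GB = 10^9 bytes = 1,000,000,000 bytes
6,310,000 / 1,000,000,000 = 0.0063 GB

0.0063 GB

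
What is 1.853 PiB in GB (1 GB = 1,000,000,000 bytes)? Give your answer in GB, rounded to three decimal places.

2,086,292.527 GB

1.853 PiB = 1.853 × 2^50 bytes = 2,086,292,527,379,382.272 bytes
1 GB = 1,000,000,000 bytes
2,086,292,527,379,382.272 / 1,000,000,000 = 2,086,292.527 GB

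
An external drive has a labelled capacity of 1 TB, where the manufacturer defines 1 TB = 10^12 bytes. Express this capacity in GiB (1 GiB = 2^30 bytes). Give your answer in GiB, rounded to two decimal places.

931.32 GiB

1 TB × 1,000,000,000,000 bytes/TB = 1,000,000,000,000 bytes
1 GiB = 1,073,741,824 bytes
1,000,000,000,000 / 1,073,741,824 = 931.32 GiB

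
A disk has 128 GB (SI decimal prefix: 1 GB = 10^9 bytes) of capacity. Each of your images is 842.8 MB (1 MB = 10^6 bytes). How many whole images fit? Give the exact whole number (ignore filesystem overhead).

151

Capacity: 128 GB = 128,000,000,000 bytes
Per item: 842.8 MB = 842,800,000 bytes
⌊128,000,000,000 / 842,800,000⌋ = 151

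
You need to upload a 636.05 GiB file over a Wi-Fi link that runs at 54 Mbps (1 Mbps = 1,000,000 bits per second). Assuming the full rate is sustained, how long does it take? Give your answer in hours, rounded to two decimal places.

636.05 GiB = 682,953,487,155.2 bytes = 5,463,627,897,241.6 bits
54 Mbps = 54,000,000 bits/s
time = 5,463,627,897,241.6 / 54,000,000 = 101,178.2944 s
101,178.2944 s / 3600 = 28.11 hours

28.11 hours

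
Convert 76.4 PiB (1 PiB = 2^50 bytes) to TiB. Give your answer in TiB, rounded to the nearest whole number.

78,234 TiB

76.4 PiB × 1,125,899,906,842,624 bytes/PiB = 86,018,752,882,776,473.6 bytes
1 TiB = 2^40 bytes = 1,099,511,627,776 bytes
86,018,752,882,776,473.6 / 1,099,511,627,776 = 78,234 TiB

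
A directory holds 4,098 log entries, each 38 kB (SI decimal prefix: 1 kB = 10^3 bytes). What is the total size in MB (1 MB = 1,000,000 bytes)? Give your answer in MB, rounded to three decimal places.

155.724 MB

Total = 4,098 × 38 kB = 155,724 kB
= 155,724 × 1,000 bytes = 155,724,000 bytes
1 MB = 1,000,000 bytes
155,724,000 / 1,000,000 = 155.724 MB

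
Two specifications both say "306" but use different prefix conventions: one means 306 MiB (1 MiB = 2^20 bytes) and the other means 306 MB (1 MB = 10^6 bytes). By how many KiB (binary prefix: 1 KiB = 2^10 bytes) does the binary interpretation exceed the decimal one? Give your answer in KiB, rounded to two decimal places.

306 MiB = 306 × 1,048,576 = 320,864,256 bytes
306 MB = 306 × 1,000,000 = 306,000,000 bytes
difference = 14,864,256 bytes
14,864,256 / 1,024 = 14,515.88 KiB

14,515.88 KiB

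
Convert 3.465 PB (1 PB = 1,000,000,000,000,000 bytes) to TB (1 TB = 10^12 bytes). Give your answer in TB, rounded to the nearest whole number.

3.465 PB × 1,000,000,000,000,000 bytes/PB = 3,465,000,000,000,000 bytes
1 TB = 10^12 bytes = 1,000,000,000,000 bytes
3,465,000,000,000,000 / 1,000,000,000,000 = 3,465 TB

3,465 TB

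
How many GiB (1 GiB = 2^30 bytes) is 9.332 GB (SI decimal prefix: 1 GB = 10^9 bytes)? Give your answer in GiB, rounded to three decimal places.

9.332 GB = 9.332 × 10^9 bytes = 9,332,000,000 bytes
1 GiB = 2^30 bytes = 1,073,741,824 bytes
9,332,000,000 / 1,073,741,824 = 8.691 GiB

8.691 GiB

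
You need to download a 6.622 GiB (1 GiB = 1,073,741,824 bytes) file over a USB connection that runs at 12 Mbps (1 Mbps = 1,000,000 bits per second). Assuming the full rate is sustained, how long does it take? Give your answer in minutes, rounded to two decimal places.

79.00 minutes

6.622 GiB = 7,110,318,358.528 bytes = 56,882,546,868.224 bits
12 Mbps = 12,000,000 bits/s
time = 56,882,546,868.224 / 12,000,000 = 4,740.212 s
4,740.212 s / 60 = 79.00 minutes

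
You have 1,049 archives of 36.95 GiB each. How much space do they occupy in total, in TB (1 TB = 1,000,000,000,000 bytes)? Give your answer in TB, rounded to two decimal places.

Total = 1,049 × 36.95 GiB = 38760.55 GiB
= 38760.55 × 1,073,741,824 bytes = 41,618,823,656,243.2 bytes
1 TB = 1,000,000,000,000 bytes
41,618,823,656,243.2 / 1,000,000,000,000 = 41.62 TB

41.62 TB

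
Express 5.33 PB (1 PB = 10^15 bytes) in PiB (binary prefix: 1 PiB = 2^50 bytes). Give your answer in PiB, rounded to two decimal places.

5.33 PB × 1,000,000,000,000,000 bytes/PB = 5,330,000,000,000,000 bytes
1 PiB = 2^50 bytes = 1,125,899,906,842,624 bytes
5,330,000,000,000,000 / 1,125,899,906,842,624 = 4.73 PiB

4.73 PiB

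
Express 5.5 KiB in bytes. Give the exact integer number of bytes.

5,632 bytes

5.5 × 1,024 = 5,632 bytes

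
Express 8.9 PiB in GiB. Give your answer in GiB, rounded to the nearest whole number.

8.9 PiB × 1,125,899,906,842,624 bytes/PiB = 10,020,509,170,899,353.6 bytes
1 GiB = 1,073,741,824 bytes
10,020,509,170,899,353.6 / 1,073,741,824 = 9,332,326 GiB

9,332,326 GiB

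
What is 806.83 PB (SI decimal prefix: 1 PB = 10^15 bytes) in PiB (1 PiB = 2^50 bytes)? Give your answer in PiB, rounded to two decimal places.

716.61 PiB

806.83 PB × 1,000,000,000,000,000 bytes/PB = 806,830,000,000,000,000 bytes
1 PiB = 2^50 bytes = 1,125,899,906,842,624 bytes
806,830,000,000,000,000 / 1,125,899,906,842,624 = 716.61 PiB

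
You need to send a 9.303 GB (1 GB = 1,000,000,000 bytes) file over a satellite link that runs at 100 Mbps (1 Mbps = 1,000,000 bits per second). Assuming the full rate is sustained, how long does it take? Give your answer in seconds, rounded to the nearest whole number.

744 seconds

9.303 GB = 9,303,000,000 bytes = 74,424,000,000 bits
100 Mbps = 100,000,000 bits/s
time = 74,424,000,000 / 100,000,000 = 744 s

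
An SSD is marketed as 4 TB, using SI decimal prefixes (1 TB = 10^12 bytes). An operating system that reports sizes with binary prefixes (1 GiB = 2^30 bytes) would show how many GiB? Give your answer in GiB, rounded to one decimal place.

3,725.3 GiB

4 TB × 1,000,000,000,000 bytes/TB = 4,000,000,000,000 bytes
1 GiB = 2^30 bytes = 1,073,741,824 bytes
4,000,000,000,000 / 1,073,741,824 = 3,725.3 GiB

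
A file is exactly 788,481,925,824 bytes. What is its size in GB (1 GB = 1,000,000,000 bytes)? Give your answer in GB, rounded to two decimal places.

788.48 GB

788,481,925,824 bytes given.
1 GB = 1,000,000,000 bytes
788,481,925,824 / 1,000,000,000 = 788.48 GB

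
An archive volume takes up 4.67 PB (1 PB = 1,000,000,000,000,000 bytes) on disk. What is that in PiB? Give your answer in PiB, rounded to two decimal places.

4.15 PiB

4.67 PB × 1,000,000,000,000,000 bytes/PB = 4,670,000,000,000,000 bytes
1 PiB = 2^50 bytes = 1,125,899,906,842,624 bytes
4,670,000,000,000,000 / 1,125,899,906,842,624 = 4.15 PiB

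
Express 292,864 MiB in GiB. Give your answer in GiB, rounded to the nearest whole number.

292,864 MiB = 292,864 × 2^20 bytes = 307,090,161,664 bytes
1 GiB = 1,073,741,824 bytes
307,090,161,664 / 1,073,741,824 = 286 GiB

286 GiB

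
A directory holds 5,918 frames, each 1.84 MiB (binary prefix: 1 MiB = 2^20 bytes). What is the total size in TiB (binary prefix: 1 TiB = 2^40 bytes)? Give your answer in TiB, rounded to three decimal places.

Total = 5,918 × 1.84 MiB = 10889.12 MiB
= 10889.12 × 1,048,576 bytes = 11,418,069,893.12 bytes
1 TiB = 1,099,511,627,776 bytes
11,418,069,893.12 / 1,099,511,627,776 = 0.010 TiB

0.010 TiB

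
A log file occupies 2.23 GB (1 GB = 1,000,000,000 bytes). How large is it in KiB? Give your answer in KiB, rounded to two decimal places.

2,177,734.38 KiB

2.23 GB = 2.23 × 10^9 bytes = 2,230,000,000 bytes
1 KiB = 2^10 bytes = 1,024 bytes
2,230,000,000 / 1,024 = 2,177,734.38 KiB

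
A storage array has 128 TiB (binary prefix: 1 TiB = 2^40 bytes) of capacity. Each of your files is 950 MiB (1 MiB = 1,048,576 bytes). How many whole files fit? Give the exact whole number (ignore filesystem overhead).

141,281

Capacity: 128 TiB = 140,737,488,355,328 bytes
Per item: 950 MiB = 996,147,200 bytes
⌊140,737,488,355,328 / 996,147,200⌋ = 141,281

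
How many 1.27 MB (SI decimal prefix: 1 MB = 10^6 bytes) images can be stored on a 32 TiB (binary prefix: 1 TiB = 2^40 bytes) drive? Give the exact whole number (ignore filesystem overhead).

Capacity: 32 TiB = 35,184,372,088,832 bytes
Per item: 1.27 MB = 1,270,000 bytes
⌊35,184,372,088,832 / 1,270,000⌋ = 27,704,229

27,704,229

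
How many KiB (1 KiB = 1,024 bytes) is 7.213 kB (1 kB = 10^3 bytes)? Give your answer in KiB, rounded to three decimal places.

7.044 KiB

7.213 kB × 1,000 bytes/kB = 7,213 bytes
1 KiB = 1,024 bytes
7,213 / 1,024 = 7.044 KiB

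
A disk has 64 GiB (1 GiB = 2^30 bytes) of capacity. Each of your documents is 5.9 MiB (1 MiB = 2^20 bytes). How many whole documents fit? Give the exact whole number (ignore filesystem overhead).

11,107

Capacity: 64 GiB = 68,719,476,736 bytes
Per item: 5.9 MiB = 6,186,598.4 bytes
⌊68,719,476,736 / 6,186,598.4⌋ = 11,107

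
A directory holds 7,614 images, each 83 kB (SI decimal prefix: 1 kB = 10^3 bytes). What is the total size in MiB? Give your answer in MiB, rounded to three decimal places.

Total = 7,614 × 83 kB = 631,962 kB
= 631,962 × 1,000 bytes = 631,962,000 bytes
1 MiB = 1,048,576 bytes
631,962,000 / 1,048,576 = 602.686 MiB

602.686 MiB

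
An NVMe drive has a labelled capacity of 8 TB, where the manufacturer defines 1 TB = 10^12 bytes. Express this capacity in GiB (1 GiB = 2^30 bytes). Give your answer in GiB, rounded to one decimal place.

7,450.6 GiB

8 TB = 8 × 10^12 bytes = 8,000,000,000,000 bytes
1 GiB = 2^30 bytes = 1,073,741,824 bytes
8,000,000,000,000 / 1,073,741,824 = 7,450.6 GiB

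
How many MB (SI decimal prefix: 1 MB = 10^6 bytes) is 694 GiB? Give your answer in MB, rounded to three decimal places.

745,176.826 MB

694 GiB = 694 × 2^30 bytes = 745,176,825,856 bytes
1 MB = 10^6 bytes = 1,000,000 bytes
745,176,825,856 / 1,000,000 = 745,176.826 MB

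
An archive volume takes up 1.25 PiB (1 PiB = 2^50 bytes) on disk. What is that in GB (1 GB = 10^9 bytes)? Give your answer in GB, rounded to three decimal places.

1,407,374.884 GB

1.25 PiB × 1,125,899,906,842,624 bytes/PiB = 1,407,374,883,553,280 bytes
1 GB = 1,000,000,000 bytes
1,407,374,883,553,280 / 1,000,000,000 = 1,407,374.884 GB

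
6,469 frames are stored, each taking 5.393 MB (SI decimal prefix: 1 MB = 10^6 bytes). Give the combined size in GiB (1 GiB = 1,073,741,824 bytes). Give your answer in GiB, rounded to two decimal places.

Total = 6,469 × 5.393 MB = 34887.317 MB
= 34887.317 × 1,000,000 bytes = 34,887,317,000 bytes
1 GiB = 1,073,741,824 bytes
34,887,317,000 / 1,073,741,824 = 32.49 GiB

32.49 GiB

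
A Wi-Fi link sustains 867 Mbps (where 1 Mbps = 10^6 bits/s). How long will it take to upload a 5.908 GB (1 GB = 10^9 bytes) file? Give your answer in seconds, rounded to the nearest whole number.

55 seconds

5.908 GB = 5,908,000,000 bytes = 47,264,000,000 bits
867 Mbps = 867,000,000 bits/s
time = 47,264,000,000 / 867,000,000 = 55 s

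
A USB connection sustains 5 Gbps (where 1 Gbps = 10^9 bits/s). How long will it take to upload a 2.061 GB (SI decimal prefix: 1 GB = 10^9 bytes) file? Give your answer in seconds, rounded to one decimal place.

3.3 seconds

2.061 GB = 2,061,000,000 bytes = 16,488,000,000 bits
5 Gbps = 5,000,000,000 bits/s
time = 16,488,000,000 / 5,000,000,000 = 3.3 s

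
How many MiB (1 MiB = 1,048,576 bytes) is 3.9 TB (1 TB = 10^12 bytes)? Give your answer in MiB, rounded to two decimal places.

3,719,329.83 MiB

3.9 TB × 1,000,000,000,000 bytes/TB = 3,900,000,000,000 bytes
1 MiB = 2^20 bytes = 1,048,576 bytes
3,900,000,000,000 / 1,048,576 = 3,719,329.83 MiB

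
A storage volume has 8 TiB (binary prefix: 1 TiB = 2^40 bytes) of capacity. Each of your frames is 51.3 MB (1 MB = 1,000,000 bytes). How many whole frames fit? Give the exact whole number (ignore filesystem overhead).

171,463

Capacity: 8 TiB = 8,796,093,022,208 bytes
Per item: 51.3 MB = 51,300,000 bytes
⌊8,796,093,022,208 / 51,300,000⌋ = 171,463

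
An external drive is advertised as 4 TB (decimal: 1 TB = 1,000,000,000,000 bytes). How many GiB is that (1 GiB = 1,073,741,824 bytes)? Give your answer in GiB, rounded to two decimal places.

3,725.29 GiB

4 TB × 1,000,000,000,000 bytes/TB = 4,000,000,000,000 bytes
1 GiB = 2^30 bytes = 1,073,741,824 bytes
4,000,000,000,000 / 1,073,741,824 = 3,725.29 GiB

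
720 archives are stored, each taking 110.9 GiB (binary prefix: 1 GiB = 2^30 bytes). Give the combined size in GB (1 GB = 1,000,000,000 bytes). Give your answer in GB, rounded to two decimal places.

Total = 720 × 110.9 GiB = 79,848 GiB
= 79,848 × 1,073,741,824 bytes = 85,736,137,162,752 bytes
1 GB = 1,000,000,000 bytes
85,736,137,162,752 / 1,000,000,000 = 85,736.14 GB

85,736.14 GB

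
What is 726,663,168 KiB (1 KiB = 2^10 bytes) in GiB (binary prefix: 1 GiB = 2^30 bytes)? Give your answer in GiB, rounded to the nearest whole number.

726,663,168 KiB = 726,663,168 × 2^10 bytes = 744,103,084,032 bytes
1 GiB = 2^30 bytes = 1,073,741,824 bytes
744,103,084,032 / 1,073,741,824 = 693 GiB

693 GiB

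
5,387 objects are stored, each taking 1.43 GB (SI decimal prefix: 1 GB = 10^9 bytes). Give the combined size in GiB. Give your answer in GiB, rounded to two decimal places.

7,174.36 GiB

Total = 5,387 × 1.43 GB = 7703.41 GB
= 7703.41 × 1,000,000,000 bytes = 7,703,410,000,000 bytes
1 GiB = 1,073,741,824 bytes
7,703,410,000,000 / 1,073,741,824 = 7,174.36 GiB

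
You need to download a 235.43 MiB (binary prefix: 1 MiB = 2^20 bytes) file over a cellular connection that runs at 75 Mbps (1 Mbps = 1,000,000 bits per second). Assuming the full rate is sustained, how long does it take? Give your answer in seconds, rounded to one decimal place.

235.43 MiB = 246,866,247.68 bytes = 1,974,929,981.44 bits
75 Mbps = 75,000,000 bits/s
time = 1,974,929,981.44 / 75,000,000 = 26.3 s

26.3 seconds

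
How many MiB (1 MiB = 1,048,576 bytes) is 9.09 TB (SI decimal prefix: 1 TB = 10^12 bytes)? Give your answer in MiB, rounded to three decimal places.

8,668,899.536 MiB

9.09 TB = 9.09 × 10^12 bytes = 9,090,000,000,000 bytes
1 MiB = 2^20 bytes = 1,048,576 bytes
9,090,000,000,000 / 1,048,576 = 8,668,899.536 MiB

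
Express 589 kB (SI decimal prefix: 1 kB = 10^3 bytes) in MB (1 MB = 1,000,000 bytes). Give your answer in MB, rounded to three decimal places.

589 kB = 589 × 10^3 bytes = 589,000 bytes
1 MB = 1,000,000 bytes
589,000 / 1,000,000 = 0.589 MB

0.589 MB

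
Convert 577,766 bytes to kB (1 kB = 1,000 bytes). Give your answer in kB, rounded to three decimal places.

577.766 kB

577,766 bytes given.
1 kB = 1,000 bytes
577,766 / 1,000 = 577.766 kB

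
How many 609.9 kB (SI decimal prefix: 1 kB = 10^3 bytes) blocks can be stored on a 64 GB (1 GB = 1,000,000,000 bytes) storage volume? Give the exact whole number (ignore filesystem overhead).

Capacity: 64 GB = 64,000,000,000 bytes
Per item: 609.9 kB = 609,900 bytes
⌊64,000,000,000 / 609,900⌋ = 104,935

104,935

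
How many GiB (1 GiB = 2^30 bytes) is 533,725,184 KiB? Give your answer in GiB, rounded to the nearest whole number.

533,725,184 KiB × 1,024 bytes/KiB = 546,534,588,416 bytes
1 GiB = 1,073,741,824 bytes
546,534,588,416 / 1,073,741,824 = 509 GiB

509 GiB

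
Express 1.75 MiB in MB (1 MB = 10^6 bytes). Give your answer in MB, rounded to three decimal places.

1.75 MiB = 1.75 × 2^20 bytes = 1,835,008 bytes
1 MB = 1,000,000 bytes
1,835,008 / 1,000,000 = 1.835 MB

1.835 MB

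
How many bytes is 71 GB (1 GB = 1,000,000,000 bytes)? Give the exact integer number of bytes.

71,000,000,000 bytes

71 × 1,000,000,000 = 71,000,000,000 bytes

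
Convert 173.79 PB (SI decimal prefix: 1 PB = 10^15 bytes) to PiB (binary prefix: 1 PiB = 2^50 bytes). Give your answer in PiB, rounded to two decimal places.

173.79 PB × 1,000,000,000,000,000 bytes/PB = 173,790,000,000,000,000 bytes
1 PiB = 2^50 bytes = 1,125,899,906,842,624 bytes
173,790,000,000,000,000 / 1,125,899,906,842,624 = 154.36 PiB

154.36 PiB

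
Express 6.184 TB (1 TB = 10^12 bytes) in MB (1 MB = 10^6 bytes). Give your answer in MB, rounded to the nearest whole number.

6.184 TB × 1,000,000,000,000 bytes/TB = 6,184,000,000,000 bytes
1 MB = 10^6 bytes = 1,000,000 bytes
6,184,000,000,000 / 1,000,000 = 6,184,000 MB

6,184,000 MB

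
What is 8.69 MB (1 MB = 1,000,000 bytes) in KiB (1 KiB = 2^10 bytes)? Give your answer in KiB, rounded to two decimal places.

8,486.33 KiB

8.69 MB = 8.69 × 10^6 bytes = 8,690,000 bytes
1 KiB = 2^10 bytes = 1,024 bytes
8,690,000 / 1,024 = 8,486.33 KiB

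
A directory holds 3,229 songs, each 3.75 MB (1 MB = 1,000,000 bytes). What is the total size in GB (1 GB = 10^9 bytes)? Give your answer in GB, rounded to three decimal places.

Total = 3,229 × 3.75 MB = 12108.75 MB
= 12108.75 × 1,000,000 bytes = 12,108,750,000 bytes
1 GB = 1,000,000,000 bytes
12,108,750,000 / 1,000,000,000 = 12.109 GB

12.109 GB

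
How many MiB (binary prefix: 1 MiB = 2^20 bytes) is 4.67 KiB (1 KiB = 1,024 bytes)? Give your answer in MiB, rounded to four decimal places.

4.67 KiB = 4.67 × 2^10 bytes = 4,782.08 bytes
1 MiB = 1,048,576 bytes
4,782.08 / 1,048,576 = 0.0046 MiB

0.0046 MiB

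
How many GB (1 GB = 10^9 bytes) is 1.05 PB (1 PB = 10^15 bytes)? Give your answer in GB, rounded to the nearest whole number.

1.05 PB = 1.05 × 10^15 bytes = 1,050,000,000,000,000 bytes
1 GB = 10^9 bytes = 1,000,000,000 bytes
1,050,000,000,000,000 / 1,000,000,000 = 1,050,000 GB

1,050,000 GB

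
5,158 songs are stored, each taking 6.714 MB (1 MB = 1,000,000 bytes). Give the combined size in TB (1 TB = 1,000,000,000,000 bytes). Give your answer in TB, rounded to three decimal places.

Total = 5,158 × 6.714 MB = 34630.812 MB
= 34630.812 × 1,000,000 bytes = 34,630,812,000 bytes
1 TB = 1,000,000,000,000 bytes
34,630,812,000 / 1,000,000,000,000 = 0.035 TB

0.035 TB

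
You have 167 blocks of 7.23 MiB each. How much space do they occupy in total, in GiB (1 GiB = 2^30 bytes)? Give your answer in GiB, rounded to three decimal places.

Total = 167 × 7.23 MiB = 1207.41 MiB
= 1207.41 × 1,048,576 bytes = 1,266,061,148.16 bytes
1 GiB = 1,073,741,824 bytes
1,266,061,148.16 / 1,073,741,824 = 1.179 GiB

1.179 GiB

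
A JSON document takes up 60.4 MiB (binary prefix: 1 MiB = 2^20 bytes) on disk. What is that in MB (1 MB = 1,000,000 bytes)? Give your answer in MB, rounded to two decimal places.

63.33 MB

60.4 MiB × 1,048,576 bytes/MiB = 63,333,990.4 bytes
1 MB = 1,000,000 bytes
63,333,990.4 / 1,000,000 = 63.33 MB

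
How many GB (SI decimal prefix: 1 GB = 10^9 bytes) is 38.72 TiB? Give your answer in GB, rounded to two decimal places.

38.72 TiB = 38.72 × 2^40 bytes = 42,573,090,227,486.72 bytes
1 GB = 1,000,000,000 bytes
42,573,090,227,486.72 / 1,000,000,000 = 42,573.09 GB

42,573.09 GB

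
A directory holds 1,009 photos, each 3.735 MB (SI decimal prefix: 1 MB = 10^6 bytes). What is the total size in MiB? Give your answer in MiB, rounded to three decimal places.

3,594.031 MiB

Total = 1,009 × 3.735 MB = 3768.615 MB
= 3768.615 × 1,000,000 bytes = 3,768,615,000 bytes
1 MiB = 1,048,576 bytes
3,768,615,000 / 1,048,576 = 3,594.031 MiB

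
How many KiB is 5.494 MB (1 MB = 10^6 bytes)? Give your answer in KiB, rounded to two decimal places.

5.494 MB = 5.494 × 10^6 bytes = 5,494,000 bytes
1 KiB = 2^10 bytes = 1,024 bytes
5,494,000 / 1,024 = 5,365.23 KiB

5,365.23 KiB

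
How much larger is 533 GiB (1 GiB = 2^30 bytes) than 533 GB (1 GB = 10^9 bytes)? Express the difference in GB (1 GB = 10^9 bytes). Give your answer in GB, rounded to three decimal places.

533 GiB = 533 × 1,073,741,824 = 572,304,392,192 bytes
533 GB = 533 × 1,000,000,000 = 533,000,000,000 bytes
difference = 39,304,392,192 bytes
39,304,392,192 / 1,000,000,000 = 39.304 GB

39.304 GB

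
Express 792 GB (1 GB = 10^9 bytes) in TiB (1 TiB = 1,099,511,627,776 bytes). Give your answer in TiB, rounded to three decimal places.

792 GB × 1,000,000,000 bytes/GB = 792,000,000,000 bytes
1 TiB = 1,099,511,627,776 bytes
792,000,000,000 / 1,099,511,627,776 = 0.720 TiB

0.720 TiB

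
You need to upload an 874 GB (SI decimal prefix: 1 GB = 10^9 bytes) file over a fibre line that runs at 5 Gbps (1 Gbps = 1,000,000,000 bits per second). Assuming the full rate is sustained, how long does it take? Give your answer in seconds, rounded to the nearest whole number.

1,398 seconds

874 GB = 874,000,000,000 bytes = 6,992,000,000,000 bits
5 Gbps = 5,000,000,000 bits/s
time = 6,992,000,000,000 / 5,000,000,000 = 1,398 s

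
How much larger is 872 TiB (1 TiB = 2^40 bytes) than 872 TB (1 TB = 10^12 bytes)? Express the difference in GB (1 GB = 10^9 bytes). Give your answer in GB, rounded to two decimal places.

86,774.14 GB

872 TiB = 872 × 1,099,511,627,776 = 958,774,139,420,672 bytes
872 TB = 872 × 1,000,000,000,000 = 872,000,000,000,000 bytes
difference = 86,774,139,420,672 bytes
86,774,139,420,672 / 1,000,000,000 = 86,774.14 GB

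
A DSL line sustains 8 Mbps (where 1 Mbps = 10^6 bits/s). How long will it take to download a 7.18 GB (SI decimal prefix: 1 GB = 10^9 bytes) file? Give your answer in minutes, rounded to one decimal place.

7.18 GB = 7,180,000,000 bytes = 57,440,000,000 bits
8 Mbps = 8,000,000 bits/s
time = 57,440,000,000 / 8,000,000 = 7,180.00 s
7,180.00 s / 60 = 119.7 minutes

119.7 minutes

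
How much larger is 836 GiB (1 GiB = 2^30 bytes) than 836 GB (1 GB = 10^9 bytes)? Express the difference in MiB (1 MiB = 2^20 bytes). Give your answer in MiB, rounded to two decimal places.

836 GiB = 836 × 1,073,741,824 = 897,648,164,864 bytes
836 GB = 836 × 1,000,000,000 = 836,000,000,000 bytes
difference = 61,648,164,864 bytes
61,648,164,864 / 1,048,576 = 58,792.27 MiB

58,792.27 MiB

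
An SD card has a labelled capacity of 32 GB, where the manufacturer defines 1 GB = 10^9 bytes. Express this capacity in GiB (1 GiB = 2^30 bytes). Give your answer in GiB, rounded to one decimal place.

29.8 GiB

32 GB × 1,000,000,000 bytes/GB = 32,000,000,000 bytes
1 GiB = 2^30 bytes = 1,073,741,824 bytes
32,000,000,000 / 1,073,741,824 = 29.8 GiB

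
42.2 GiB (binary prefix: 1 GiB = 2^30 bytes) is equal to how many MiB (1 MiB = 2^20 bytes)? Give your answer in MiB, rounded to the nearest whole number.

42.2 GiB × 1,073,741,824 bytes/GiB = 45,311,904,972.8 bytes
1 MiB = 2^20 bytes = 1,048,576 bytes
45,311,904,972.8 / 1,048,576 = 43,213 MiB

43,213 MiB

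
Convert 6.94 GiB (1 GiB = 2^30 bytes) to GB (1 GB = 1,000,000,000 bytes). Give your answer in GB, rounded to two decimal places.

7.45 GB

6.94 GiB × 1,073,741,824 bytes/GiB = 7,451,768,258.56 bytes
1 GB = 10^9 bytes = 1,000,000,000 bytes
7,451,768,258.56 / 1,000,000,000 = 7.45 GB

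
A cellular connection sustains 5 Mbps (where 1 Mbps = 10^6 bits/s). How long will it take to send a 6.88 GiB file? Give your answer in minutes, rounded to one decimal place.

197.0 minutes

6.88 GiB = 7,387,343,749.12 bytes = 59,098,749,992.96 bits
5 Mbps = 5,000,000 bits/s
time = 59,098,749,992.96 / 5,000,000 = 11,819.75 s
11,819.75 s / 60 = 197.0 minutes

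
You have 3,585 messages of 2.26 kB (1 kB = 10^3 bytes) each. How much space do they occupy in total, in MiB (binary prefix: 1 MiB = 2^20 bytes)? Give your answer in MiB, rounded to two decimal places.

7.73 MiB

Total = 3,585 × 2.26 kB = 8102.1 kB
= 8102.1 × 1,000 bytes = 8,102,100 bytes
1 MiB = 1,048,576 bytes
8,102,100 / 1,048,576 = 7.73 MiB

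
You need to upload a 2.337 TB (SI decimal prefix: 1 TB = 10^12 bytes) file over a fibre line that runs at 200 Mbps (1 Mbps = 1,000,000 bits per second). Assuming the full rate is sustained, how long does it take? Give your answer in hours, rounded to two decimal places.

25.97 hours

2.337 TB = 2,337,000,000,000 bytes = 18,696,000,000,000 bits
200 Mbps = 200,000,000 bits/s
time = 18,696,000,000,000 / 200,000,000 = 93,480.0000 s
93,480.0000 s / 3600 = 25.97 hours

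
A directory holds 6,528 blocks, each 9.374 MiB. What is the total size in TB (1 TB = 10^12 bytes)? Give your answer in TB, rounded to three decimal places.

0.064 TB

Total = 6,528 × 9.374 MiB = 61193.472 MiB
= 61193.472 × 1,048,576 bytes = 64,166,006,095.872 bytes
1 TB = 1,000,000,000,000 bytes
64,166,006,095.872 / 1,000,000,000,000 = 0.064 TB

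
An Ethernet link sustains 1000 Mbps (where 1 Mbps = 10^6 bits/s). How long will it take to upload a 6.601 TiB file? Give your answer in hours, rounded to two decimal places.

16.13 hours

6.601 TiB = 7,257,876,254,949.376 bytes = 58,063,010,039,595.008 bits
1000 Mbps = 1,000,000,000 bits/s
time = 58,063,010,039,595.008 / 1,000,000,000 = 58,063.0100 s
58,063.0100 s / 3600 = 16.13 hours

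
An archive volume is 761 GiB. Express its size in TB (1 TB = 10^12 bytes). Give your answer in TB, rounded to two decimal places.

0.82 TB

761 GiB × 1,073,741,824 bytes/GiB = 817,117,528,064 bytes
1 TB = 1,000,000,000,000 bytes
817,117,528,064 / 1,000,000,000,000 = 0.82 TB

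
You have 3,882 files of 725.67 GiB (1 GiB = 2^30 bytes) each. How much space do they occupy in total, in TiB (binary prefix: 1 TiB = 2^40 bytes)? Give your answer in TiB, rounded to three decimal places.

2,751.026 TiB

Total = 3,882 × 725.67 GiB = 2817050.94 GiB
= 2817050.94 × 1,073,741,824 bytes = 3,024,785,414,616,514.56 bytes
1 TiB = 1,099,511,627,776 bytes
3,024,785,414,616,514.56 / 1,099,511,627,776 = 2,751.026 TiB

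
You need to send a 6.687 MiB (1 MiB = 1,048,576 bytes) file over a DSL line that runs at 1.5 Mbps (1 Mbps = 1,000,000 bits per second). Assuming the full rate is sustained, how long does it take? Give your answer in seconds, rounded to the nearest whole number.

37 seconds

6.687 MiB = 7,011,827.712 bytes = 56,094,621.696 bits
1.5 Mbps = 1,500,000 bits/s
time = 56,094,621.696 / 1,500,000 = 37 s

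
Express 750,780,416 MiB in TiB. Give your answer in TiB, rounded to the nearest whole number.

750,780,416 MiB × 1,048,576 bytes/MiB = 787,250,325,487,616 bytes
1 TiB = 1,099,511,627,776 bytes
787,250,325,487,616 / 1,099,511,627,776 = 716 TiB

716 TiB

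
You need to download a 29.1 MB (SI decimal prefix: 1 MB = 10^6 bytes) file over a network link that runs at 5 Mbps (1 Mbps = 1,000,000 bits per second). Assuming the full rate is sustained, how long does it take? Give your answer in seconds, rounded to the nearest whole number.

47 seconds

29.1 MB = 29,100,000 bytes = 232,800,000 bits
5 Mbps = 5,000,000 bits/s
time = 232,800,000 / 5,000,000 = 47 s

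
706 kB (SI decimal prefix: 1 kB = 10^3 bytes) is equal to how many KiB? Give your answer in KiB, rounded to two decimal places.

706 kB = 706 × 10^3 bytes = 706,000 bytes
1 KiB = 1,024 bytes
706,000 / 1,024 = 689.45 KiB

689.45 KiB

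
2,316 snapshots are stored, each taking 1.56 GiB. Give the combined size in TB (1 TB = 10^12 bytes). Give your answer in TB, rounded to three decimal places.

3.879 TB

Total = 2,316 × 1.56 GiB = 3612.96 GiB
= 3612.96 × 1,073,741,824 bytes = 3,879,386,260,439.04 bytes
1 TB = 1,000,000,000,000 bytes
3,879,386,260,439.04 / 1,000,000,000,000 = 3.879 TB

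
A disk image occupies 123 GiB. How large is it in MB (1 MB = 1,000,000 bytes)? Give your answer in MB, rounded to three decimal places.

123 GiB × 1,073,741,824 bytes/GiB = 132,070,244,352 bytes
1 MB = 1,000,000 bytes
132,070,244,352 / 1,000,000 = 132,070.244 MB

132,070.244 MB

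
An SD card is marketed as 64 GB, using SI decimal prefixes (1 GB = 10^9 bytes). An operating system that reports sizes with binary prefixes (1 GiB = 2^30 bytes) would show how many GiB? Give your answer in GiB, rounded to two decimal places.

64 GB = 64 × 10^9 bytes = 64,000,000,000 bytes
1 GiB = 1,073,741,824 bytes
64,000,000,000 / 1,073,741,824 = 59.60 GiB

59.60 GiB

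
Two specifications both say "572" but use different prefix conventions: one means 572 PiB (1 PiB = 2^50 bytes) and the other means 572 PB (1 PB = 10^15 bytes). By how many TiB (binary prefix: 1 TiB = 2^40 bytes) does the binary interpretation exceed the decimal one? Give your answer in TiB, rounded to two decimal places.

65,497.03 TiB

572 PiB = 572 × 1,125,899,906,842,624 = 644,014,746,713,980,928 bytes
572 PB = 572 × 1,000,000,000,000,000 = 572,000,000,000,000,000 bytes
difference = 72,014,746,713,980,928 bytes
72,014,746,713,980,928 / 1,099,511,627,776 = 65,497.03 TiB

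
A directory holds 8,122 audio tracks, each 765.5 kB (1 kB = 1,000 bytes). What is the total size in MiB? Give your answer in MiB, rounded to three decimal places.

5,929.366 MiB

Total = 8,122 × 765.5 kB = 6,217,391 kB
= 6,217,391 × 1,000 bytes = 6,217,391,000 bytes
1 MiB = 1,048,576 bytes
6,217,391,000 / 1,048,576 = 5,929.366 MiB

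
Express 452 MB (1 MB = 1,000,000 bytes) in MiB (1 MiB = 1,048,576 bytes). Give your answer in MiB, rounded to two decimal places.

452 MB × 1,000,000 bytes/MB = 452,000,000 bytes
1 MiB = 1,048,576 bytes
452,000,000 / 1,048,576 = 431.06 MiB

431.06 MiB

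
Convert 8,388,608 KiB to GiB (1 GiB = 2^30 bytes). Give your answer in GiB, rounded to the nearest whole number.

8 GiB

8,388,608 KiB = 8,388,608 × 2^10 bytes = 8,589,934,592 bytes
1 GiB = 2^30 bytes = 1,073,741,824 bytes
8,589,934,592 / 1,073,741,824 = 8 GiB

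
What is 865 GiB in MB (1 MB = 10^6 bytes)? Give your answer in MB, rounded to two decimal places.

928,786.68 MB

865 GiB = 865 × 2^30 bytes = 928,786,677,760 bytes
1 MB = 10^6 bytes = 1,000,000 bytes
928,786,677,760 / 1,000,000 = 928,786.68 MB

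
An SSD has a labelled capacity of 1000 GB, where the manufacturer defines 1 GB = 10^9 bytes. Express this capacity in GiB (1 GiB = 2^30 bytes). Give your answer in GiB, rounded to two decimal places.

1000 GB × 1,000,000,000 bytes/GB = 1,000,000,000,000 bytes
1 GiB = 1,073,741,824 bytes
1,000,000,000,000 / 1,073,741,824 = 931.32 GiB

931.32 GiB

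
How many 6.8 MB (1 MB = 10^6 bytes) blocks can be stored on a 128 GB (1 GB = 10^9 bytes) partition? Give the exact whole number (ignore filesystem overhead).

18,823

Capacity: 128 GB = 128,000,000,000 bytes
Per item: 6.8 MB = 6,800,000 bytes
⌊128,000,000,000 / 6,800,000⌋ = 18,823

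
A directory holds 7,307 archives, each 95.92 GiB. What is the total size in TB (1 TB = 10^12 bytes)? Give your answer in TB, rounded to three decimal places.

Total = 7,307 × 95.92 GiB = 700887.44 GiB
= 700887.44 × 1,073,741,824 bytes = 752,572,158,244,290.56 bytes
1 TB = 1,000,000,000,000 bytes
752,572,158,244,290.56 / 1,000,000,000,000 = 752.572 TB

752.572 TB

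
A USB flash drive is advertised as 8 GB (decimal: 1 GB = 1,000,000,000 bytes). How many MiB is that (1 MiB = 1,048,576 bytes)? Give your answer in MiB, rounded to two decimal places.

7,629.39 MiB

8 GB × 1,000,000,000 bytes/GB = 8,000,000,000 bytes
1 MiB = 2^20 bytes = 1,048,576 bytes
8,000,000,000 / 1,048,576 = 7,629.39 MiB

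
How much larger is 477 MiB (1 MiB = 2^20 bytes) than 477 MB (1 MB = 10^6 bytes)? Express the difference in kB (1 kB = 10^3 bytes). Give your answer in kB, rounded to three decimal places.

477 MiB = 477 × 1,048,576 = 500,170,752 bytes
477 MB = 477 × 1,000,000 = 477,000,000 bytes
difference = 23,170,752 bytes
23,170,752 / 1,000 = 23,170.752 kB

23,170.752 kB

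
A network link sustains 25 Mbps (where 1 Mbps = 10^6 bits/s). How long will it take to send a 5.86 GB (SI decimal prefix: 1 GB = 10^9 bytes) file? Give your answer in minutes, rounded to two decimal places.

5.86 GB = 5,860,000,000 bytes = 46,880,000,000 bits
25 Mbps = 25,000,000 bits/s
time = 46,880,000,000 / 25,000,000 = 1,875.200 s
1,875.200 s / 60 = 31.25 minutes

31.25 minutes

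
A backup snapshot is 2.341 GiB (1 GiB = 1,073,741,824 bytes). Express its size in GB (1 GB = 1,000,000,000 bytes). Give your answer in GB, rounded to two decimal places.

2.51 GB

2.341 GiB = 2.341 × 2^30 bytes = 2,513,629,609.984 bytes
1 GB = 10^9 bytes = 1,000,000,000 bytes
2,513,629,609.984 / 1,000,000,000 = 2.51 GB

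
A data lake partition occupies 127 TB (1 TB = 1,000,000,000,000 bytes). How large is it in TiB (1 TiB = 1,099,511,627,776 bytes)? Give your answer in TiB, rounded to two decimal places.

127 TB = 127 × 10^12 bytes = 127,000,000,000,000 bytes
1 TiB = 2^40 bytes = 1,099,511,627,776 bytes
127,000,000,000,000 / 1,099,511,627,776 = 115.51 TiB

115.51 TiB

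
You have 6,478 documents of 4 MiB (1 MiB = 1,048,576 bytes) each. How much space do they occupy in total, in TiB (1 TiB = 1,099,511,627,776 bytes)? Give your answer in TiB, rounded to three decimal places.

0.025 TiB

Total = 6,478 × 4 MiB = 25,912 MiB
= 25,912 × 1,048,576 bytes = 27,170,701,312 bytes
1 TiB = 1,099,511,627,776 bytes
27,170,701,312 / 1,099,511,627,776 = 0.025 TiB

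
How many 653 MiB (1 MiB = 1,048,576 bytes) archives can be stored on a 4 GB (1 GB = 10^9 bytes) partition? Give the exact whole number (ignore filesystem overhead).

5

Capacity: 4 GB = 4,000,000,000 bytes
Per item: 653 MiB = 684,720,128 bytes
⌊4,000,000,000 / 684,720,128⌋ = 5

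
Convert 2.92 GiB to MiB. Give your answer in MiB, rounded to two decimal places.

2.92 GiB × 1,073,741,824 bytes/GiB = 3,135,326,126.08 bytes
1 MiB = 2^20 bytes = 1,048,576 bytes
3,135,326,126.08 / 1,048,576 = 2,990.08 MiB

2,990.08 MiB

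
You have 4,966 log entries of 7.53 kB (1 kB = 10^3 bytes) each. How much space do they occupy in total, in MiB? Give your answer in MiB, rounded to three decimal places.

35.662 MiB

Total = 4,966 × 7.53 kB = 37393.98 kB
= 37393.98 × 1,000 bytes = 37,393,980 bytes
1 MiB = 1,048,576 bytes
37,393,980 / 1,048,576 = 35.662 MiB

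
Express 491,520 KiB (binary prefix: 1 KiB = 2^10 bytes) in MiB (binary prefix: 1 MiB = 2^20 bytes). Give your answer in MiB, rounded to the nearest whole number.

491,520 KiB = 491,520 × 2^10 bytes = 503,316,480 bytes
1 MiB = 2^20 bytes = 1,048,576 bytes
503,316,480 / 1,048,576 = 480 MiB

480 MiB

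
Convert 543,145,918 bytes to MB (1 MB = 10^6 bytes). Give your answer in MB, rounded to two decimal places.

543.15 MB

543,145,918 bytes given.
1 MB = 1,000,000 bytes
543,145,918 / 1,000,000 = 543.15 MB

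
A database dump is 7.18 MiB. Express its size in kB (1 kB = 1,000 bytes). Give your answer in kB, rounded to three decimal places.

7.18 MiB = 7.18 × 2^20 bytes = 7,528,775.68 bytes
1 kB = 10^3 bytes = 1,000 bytes
7,528,775.68 / 1,000 = 7,528.776 kB

7,528.776 kB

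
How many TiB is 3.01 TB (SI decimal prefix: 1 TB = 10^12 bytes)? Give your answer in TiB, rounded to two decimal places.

3.01 TB × 1,000,000,000,000 bytes/TB = 3,010,000,000,000 bytes
1 TiB = 1,099,511,627,776 bytes
3,010,000,000,000 / 1,099,511,627,776 = 2.74 TiB

2.74 TiB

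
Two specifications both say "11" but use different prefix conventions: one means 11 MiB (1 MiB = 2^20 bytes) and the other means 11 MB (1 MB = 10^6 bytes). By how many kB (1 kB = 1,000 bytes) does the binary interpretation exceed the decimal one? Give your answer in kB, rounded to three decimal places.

11 MiB = 11 × 1,048,576 = 11,534,336 bytes
11 MB = 11 × 1,000,000 = 11,000,000 bytes
difference = 534,336 bytes
534,336 / 1,000 = 534.336 kB

534.336 kB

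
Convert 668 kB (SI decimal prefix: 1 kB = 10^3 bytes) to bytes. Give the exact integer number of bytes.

668,000 bytes

668 × 1,000 = 668,000 bytes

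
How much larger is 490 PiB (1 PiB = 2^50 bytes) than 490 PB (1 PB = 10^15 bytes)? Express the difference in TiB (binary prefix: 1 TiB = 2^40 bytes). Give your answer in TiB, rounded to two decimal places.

490 PiB = 490 × 1,125,899,906,842,624 = 551,690,954,352,885,760 bytes
490 PB = 490 × 1,000,000,000,000,000 = 490,000,000,000,000,000 bytes
difference = 61,690,954,352,885,760 bytes
61,690,954,352,885,760 / 1,099,511,627,776 = 56,107.60 TiB

56,107.60 TiB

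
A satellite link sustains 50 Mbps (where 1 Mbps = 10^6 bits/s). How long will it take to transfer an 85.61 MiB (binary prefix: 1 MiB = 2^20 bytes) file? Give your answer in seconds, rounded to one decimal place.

85.61 MiB = 89,768,591.36 bytes = 718,148,730.88 bits
50 Mbps = 50,000,000 bits/s
time = 718,148,730.88 / 50,000,000 = 14.4 s

14.4 seconds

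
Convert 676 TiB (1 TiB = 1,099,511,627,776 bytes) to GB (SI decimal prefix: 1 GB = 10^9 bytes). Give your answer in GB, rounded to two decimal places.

676 TiB × 1,099,511,627,776 bytes/TiB = 743,269,860,376,576 bytes
1 GB = 10^9 bytes = 1,000,000,000 bytes
743,269,860,376,576 / 1,000,000,000 = 743,269.86 GB

743,269.86 GB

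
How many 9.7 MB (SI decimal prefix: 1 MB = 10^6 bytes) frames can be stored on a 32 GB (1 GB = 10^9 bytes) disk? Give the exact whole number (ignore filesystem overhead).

3,298

Capacity: 32 GB = 32,000,000,000 bytes
Per item: 9.7 MB = 9,700,000 bytes
⌊32,000,000,000 / 9,700,000⌋ = 3,298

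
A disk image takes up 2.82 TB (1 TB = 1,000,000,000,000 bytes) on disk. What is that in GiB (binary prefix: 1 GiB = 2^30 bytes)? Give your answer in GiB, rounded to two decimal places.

2,626.33 GiB

2.82 TB = 2.82 × 10^12 bytes = 2,820,000,000,000 bytes
1 GiB = 1,073,741,824 bytes
2,820,000,000,000 / 1,073,741,824 = 2,626.33 GiB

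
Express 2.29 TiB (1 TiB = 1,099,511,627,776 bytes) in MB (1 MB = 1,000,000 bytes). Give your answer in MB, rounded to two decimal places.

2.29 TiB = 2.29 × 2^40 bytes = 2,517,881,627,607.04 bytes
1 MB = 1,000,000 bytes
2,517,881,627,607.04 / 1,000,000 = 2,517,881.63 MB

2,517,881.63 MB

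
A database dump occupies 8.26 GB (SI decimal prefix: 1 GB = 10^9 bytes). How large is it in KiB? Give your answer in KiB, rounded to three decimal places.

8,066,406.250 KiB

8.26 GB = 8.26 × 10^9 bytes = 8,260,000,000 bytes
1 KiB = 1,024 bytes
8,260,000,000 / 1,024 = 8,066,406.250 KiB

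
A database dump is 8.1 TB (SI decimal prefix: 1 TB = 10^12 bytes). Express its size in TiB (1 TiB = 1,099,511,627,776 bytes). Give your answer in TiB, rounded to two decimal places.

8.1 TB = 8.1 × 10^12 bytes = 8,100,000,000,000 bytes
1 TiB = 1,099,511,627,776 bytes
8,100,000,000,000 / 1,099,511,627,776 = 7.37 TiB

7.37 TiB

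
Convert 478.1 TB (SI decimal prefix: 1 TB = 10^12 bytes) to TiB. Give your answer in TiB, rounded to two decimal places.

434.83 TiB

478.1 TB = 478.1 × 10^12 bytes = 478,100,000,000,000 bytes
1 TiB = 1,099,511,627,776 bytes
478,100,000,000,000 / 1,099,511,627,776 = 434.83 TiB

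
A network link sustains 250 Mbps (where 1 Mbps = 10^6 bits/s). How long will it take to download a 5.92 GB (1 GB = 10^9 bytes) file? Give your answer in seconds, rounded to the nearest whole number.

5.92 GB = 5,920,000,000 bytes = 47,360,000,000 bits
250 Mbps = 250,000,000 bits/s
time = 47,360,000,000 / 250,000,000 = 189 s

189 seconds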